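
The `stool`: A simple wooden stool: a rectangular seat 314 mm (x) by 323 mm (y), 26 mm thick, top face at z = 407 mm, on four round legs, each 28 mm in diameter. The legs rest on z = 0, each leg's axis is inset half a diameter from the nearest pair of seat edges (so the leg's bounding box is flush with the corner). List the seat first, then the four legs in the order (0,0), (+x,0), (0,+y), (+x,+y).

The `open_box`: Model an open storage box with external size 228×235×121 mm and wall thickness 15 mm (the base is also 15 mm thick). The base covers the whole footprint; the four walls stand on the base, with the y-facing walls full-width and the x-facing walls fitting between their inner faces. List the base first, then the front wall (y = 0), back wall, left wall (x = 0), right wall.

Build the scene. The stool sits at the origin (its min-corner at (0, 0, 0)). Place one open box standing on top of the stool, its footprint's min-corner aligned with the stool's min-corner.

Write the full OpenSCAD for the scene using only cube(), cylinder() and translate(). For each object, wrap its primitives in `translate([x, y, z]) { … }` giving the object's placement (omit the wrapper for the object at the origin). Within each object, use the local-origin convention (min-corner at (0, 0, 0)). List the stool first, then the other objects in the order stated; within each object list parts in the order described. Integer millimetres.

translate([0, 0, 381]) cube([314, 323, 26]);
translate([14, 14, 0]) cylinder(h = 381, r = 14);
translate([300, 14, 0]) cylinder(h = 381, r = 14);
translate([14, 309, 0]) cylinder(h = 381, r = 14);
translate([300, 309, 0]) cylinder(h = 381, r = 14);
translate([0, 0, 407]) {
  cube([228, 235, 15]);
  translate([0, 0, 15]) cube([228, 15, 106]);
  translate([0, 220, 15]) cube([228, 15, 106]);
  translate([0, 15, 15]) cube([15, 205, 106]);
  translate([213, 15, 15]) cube([15, 205, 106]);
}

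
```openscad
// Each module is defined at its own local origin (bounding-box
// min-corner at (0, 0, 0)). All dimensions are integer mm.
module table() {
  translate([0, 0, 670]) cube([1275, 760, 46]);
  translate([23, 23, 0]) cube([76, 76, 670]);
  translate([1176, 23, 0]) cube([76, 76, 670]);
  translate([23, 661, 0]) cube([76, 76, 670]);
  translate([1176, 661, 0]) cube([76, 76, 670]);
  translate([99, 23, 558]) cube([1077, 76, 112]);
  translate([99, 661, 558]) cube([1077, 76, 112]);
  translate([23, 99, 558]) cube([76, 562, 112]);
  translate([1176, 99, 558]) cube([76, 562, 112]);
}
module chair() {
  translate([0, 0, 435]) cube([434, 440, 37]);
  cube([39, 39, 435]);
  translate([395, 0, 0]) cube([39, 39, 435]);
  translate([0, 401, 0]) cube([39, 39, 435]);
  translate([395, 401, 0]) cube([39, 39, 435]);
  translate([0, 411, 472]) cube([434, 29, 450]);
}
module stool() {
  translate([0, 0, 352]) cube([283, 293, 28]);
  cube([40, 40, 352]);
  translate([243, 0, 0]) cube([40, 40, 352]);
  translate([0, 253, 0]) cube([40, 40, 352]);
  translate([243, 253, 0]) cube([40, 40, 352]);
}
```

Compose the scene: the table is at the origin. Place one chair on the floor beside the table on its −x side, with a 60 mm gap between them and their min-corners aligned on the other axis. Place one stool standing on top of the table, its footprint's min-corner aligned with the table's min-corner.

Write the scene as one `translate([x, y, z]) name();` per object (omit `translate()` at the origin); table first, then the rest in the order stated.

table();
translate([-494, 0, 0]) chair();
translate([0, 0, 716]) stool();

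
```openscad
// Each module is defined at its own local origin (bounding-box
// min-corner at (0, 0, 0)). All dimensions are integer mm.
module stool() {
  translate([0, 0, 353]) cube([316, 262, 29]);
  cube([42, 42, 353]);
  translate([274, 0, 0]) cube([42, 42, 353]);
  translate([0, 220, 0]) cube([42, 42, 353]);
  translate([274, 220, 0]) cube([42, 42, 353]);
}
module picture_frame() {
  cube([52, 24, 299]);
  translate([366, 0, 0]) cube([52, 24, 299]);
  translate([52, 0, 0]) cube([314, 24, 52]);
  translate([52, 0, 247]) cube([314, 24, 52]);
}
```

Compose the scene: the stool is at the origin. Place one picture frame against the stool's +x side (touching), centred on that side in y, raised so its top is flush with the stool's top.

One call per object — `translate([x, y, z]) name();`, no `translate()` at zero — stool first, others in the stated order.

stool();
translate([316, 119, 83]) picture_frame();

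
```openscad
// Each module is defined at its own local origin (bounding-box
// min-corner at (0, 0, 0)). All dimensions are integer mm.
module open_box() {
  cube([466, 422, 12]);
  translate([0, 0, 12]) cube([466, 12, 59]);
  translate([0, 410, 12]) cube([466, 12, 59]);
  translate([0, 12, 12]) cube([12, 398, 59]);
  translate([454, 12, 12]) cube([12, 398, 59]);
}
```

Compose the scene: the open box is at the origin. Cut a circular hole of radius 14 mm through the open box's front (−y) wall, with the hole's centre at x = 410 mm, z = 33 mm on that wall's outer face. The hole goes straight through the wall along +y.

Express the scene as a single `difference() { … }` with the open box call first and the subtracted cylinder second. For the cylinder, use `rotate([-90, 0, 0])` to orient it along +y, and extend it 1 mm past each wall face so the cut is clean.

difference() {
  open_box();
  translate([410, -1, 33]) rotate([-90, 0, 0]) cylinder(h = 14, r = 14);
}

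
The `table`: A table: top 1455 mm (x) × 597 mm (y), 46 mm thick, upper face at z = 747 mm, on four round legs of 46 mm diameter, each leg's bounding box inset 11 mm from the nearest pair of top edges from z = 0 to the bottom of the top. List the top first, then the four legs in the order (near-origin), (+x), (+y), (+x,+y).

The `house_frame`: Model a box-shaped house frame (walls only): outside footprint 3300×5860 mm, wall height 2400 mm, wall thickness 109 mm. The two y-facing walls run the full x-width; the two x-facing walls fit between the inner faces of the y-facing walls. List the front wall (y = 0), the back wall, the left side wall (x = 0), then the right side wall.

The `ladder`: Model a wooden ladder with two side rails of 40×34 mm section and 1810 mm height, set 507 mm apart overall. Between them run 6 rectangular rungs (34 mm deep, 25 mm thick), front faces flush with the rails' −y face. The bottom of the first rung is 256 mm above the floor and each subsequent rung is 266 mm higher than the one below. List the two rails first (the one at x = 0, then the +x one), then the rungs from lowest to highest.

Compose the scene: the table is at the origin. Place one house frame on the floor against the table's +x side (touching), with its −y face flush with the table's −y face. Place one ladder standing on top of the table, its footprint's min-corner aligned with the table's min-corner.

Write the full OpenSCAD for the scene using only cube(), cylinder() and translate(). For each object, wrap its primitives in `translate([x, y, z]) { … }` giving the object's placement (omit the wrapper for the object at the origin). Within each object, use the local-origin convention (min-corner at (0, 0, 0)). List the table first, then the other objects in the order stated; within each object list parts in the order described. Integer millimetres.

translate([0, 0, 701]) cube([1455, 597, 46]);
translate([34, 34, 0]) cylinder(h = 701, r = 23);
translate([1421, 34, 0]) cylinder(h = 701, r = 23);
translate([34, 563, 0]) cylinder(h = 701, r = 23);
translate([1421, 563, 0]) cylinder(h = 701, r = 23);
translate([1455, 0, 0]) {
  cube([3300, 109, 2400]);
  translate([0, 5751, 0]) cube([3300, 109, 2400]);
  translate([0, 109, 0]) cube([109, 5642, 2400]);
  translate([3191, 109, 0]) cube([109, 5642, 2400]);
}
translate([0, 0, 747]) {
  cube([40, 34, 1810]);
  translate([467, 0, 0]) cube([40, 34, 1810]);
  translate([40, 0, 256]) cube([427, 34, 25]);
  translate([40, 0, 522]) cube([427, 34, 25]);
  translate([40, 0, 788]) cube([427, 34, 25]);
  translate([40, 0, 1054]) cube([427, 34, 25]);
  translate([40, 0, 1320]) cube([427, 34, 25]);
  translate([40, 0, 1586]) cube([427, 34, 25]);
}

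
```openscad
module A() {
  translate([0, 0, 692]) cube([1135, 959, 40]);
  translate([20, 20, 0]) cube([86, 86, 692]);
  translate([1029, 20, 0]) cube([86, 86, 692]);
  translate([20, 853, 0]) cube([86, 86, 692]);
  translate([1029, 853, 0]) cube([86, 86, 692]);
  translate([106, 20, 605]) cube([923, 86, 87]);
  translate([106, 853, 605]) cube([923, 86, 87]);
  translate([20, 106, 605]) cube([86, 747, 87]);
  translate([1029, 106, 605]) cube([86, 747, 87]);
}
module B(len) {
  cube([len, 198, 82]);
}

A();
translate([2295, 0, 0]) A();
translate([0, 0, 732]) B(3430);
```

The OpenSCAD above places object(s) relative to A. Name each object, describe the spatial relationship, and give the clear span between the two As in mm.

Second table starts at x = 2295; first ends at x = 1135; clear span = 2295 − 1135 = 1160 mm.

A is a table. B is a beam. A beam spans the tops of two tables. The clear span between the two tables is 1160 mm.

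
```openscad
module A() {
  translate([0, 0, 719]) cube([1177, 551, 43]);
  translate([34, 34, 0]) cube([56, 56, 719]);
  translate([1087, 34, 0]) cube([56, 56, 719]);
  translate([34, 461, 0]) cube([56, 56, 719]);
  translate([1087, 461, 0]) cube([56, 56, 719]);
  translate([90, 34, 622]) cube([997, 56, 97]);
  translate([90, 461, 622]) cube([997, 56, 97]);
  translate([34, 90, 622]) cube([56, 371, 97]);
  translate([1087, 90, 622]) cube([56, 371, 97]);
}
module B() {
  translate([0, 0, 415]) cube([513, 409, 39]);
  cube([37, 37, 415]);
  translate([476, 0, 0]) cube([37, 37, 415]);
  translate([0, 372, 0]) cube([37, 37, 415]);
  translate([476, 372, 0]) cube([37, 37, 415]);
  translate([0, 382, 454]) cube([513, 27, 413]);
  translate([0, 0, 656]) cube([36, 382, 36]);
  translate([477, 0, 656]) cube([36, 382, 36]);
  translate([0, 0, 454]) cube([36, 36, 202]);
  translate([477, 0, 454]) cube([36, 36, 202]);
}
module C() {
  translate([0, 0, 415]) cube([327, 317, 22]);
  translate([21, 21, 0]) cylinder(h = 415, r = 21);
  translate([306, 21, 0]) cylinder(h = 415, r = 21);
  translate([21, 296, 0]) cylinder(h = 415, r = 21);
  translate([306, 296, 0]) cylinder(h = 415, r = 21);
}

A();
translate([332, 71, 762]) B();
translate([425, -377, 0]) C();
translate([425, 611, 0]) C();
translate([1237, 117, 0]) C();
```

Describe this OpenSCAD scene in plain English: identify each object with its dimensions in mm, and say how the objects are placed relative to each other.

A is a rectangular dining table. The top is 1177×551×43 mm with its upper surface at z = 762 mm. It stands on four 56×56 mm square legs, each inset 34 mm from the nearest pair of top edges, running from the floor to the underside of the top. Four apron rails, 56 mm thick and 97 mm tall, run between adjacent legs with their top edges flush with the underside of the top and their outer faces flush with the legs' outer faces.

B is a chair: 513×409 mm seat, 39 mm thick, top at z = 454 mm, on four 37 mm square corner legs flush with the seat edges. A 27 mm thick backrest slab spans the full seat width, extending 413 mm above the seat top, its back face flush with the seat's +y edge. Two armrests of 36×36 mm section run along each side from the seat's front edge to the front of the backrest, top faces 238 mm above the seat top and outer faces flush with the seat's x-edges; a 36×36 mm post under the front of each armrest stands on the seat at the front corner.

C is a simple wooden stool: a rectangular seat 327 mm (x) by 317 mm (y), 22 mm thick, top face at z = 437 mm, on four round legs, each 42 mm in diameter. The legs rest on z = 0, each leg's axis is inset half a diameter from the nearest pair of seat edges (so the leg's bounding box is flush with the corner).

The chair is on top of the table, centred. Three stools sit around the table at the −y, +y, +x sides.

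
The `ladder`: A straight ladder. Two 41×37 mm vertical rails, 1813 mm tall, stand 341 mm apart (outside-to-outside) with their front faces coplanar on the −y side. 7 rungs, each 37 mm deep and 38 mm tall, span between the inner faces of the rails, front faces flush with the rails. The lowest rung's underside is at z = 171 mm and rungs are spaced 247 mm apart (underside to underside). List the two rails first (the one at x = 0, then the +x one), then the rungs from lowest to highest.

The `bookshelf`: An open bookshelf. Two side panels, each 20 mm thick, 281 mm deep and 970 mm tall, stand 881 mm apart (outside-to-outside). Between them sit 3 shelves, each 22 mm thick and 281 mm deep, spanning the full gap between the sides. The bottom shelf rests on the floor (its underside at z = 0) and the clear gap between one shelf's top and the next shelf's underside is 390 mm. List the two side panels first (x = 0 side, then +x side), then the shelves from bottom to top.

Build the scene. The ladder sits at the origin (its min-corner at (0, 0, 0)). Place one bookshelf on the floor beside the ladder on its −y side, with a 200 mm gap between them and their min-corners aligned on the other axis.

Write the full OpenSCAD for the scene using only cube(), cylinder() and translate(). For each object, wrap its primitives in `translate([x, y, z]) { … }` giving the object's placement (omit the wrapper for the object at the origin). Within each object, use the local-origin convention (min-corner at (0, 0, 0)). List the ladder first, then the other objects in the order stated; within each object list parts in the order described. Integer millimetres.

cube([41, 37, 1813]);
translate([300, 0, 0]) cube([41, 37, 1813]);
translate([41, 0, 171]) cube([259, 37, 38]);
translate([41, 0, 418]) cube([259, 37, 38]);
translate([41, 0, 665]) cube([259, 37, 38]);
translate([41, 0, 912]) cube([259, 37, 38]);
translate([41, 0, 1159]) cube([259, 37, 38]);
translate([41, 0, 1406]) cube([259, 37, 38]);
translate([41, 0, 1653]) cube([259, 37, 38]);
translate([0, -481, 0]) {
  cube([20, 281, 970]);
  translate([861, 0, 0]) cube([20, 281, 970]);
  translate([20, 0, 0]) cube([841, 281, 22]);
  translate([20, 0, 412]) cube([841, 281, 22]);
  translate([20, 0, 824]) cube([841, 281, 22]);
}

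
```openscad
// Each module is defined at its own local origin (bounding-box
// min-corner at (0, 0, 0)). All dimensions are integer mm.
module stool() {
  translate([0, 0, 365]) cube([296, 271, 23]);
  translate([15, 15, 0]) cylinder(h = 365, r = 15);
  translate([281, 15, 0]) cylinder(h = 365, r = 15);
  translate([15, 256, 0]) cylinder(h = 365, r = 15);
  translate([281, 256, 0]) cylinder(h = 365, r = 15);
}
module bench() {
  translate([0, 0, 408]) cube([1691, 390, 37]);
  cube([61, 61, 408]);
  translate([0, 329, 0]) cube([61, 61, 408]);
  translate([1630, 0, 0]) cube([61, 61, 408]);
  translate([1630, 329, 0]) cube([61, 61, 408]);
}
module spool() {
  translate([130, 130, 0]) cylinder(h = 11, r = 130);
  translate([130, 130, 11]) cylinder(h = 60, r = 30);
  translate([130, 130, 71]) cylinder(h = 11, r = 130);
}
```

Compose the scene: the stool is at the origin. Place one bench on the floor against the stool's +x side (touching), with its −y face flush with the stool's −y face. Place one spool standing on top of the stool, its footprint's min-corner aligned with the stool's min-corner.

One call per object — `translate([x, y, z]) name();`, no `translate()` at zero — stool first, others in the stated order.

stool();
translate([296, 0, 0]) bench();
translate([0, 0, 388]) spool();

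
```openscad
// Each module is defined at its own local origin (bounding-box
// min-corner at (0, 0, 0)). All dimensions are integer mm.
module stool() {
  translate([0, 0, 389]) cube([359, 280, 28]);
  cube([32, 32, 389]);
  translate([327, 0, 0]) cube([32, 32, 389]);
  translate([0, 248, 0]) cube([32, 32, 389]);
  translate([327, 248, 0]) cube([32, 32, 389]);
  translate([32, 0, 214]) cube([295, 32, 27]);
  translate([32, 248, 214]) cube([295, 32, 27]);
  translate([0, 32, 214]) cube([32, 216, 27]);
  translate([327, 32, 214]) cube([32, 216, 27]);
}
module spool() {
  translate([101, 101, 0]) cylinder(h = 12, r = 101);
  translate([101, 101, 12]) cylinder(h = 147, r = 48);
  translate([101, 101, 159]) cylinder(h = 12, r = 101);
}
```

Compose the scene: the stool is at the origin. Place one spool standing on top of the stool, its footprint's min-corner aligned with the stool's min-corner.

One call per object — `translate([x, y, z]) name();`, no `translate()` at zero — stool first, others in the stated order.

stool();
translate([0, 0, 417]) spool();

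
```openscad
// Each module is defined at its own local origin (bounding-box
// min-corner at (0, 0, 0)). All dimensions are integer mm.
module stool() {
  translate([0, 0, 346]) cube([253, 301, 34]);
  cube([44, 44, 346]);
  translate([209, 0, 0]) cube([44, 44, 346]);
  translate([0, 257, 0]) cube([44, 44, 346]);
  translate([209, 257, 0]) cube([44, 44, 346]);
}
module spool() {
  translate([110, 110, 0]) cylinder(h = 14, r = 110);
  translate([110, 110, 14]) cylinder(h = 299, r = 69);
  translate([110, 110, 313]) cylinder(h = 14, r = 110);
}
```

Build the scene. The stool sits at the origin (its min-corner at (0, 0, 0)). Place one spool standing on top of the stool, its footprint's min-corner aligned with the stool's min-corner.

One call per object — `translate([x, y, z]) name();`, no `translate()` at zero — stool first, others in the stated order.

stool();
translate([0, 0, 380]) spool();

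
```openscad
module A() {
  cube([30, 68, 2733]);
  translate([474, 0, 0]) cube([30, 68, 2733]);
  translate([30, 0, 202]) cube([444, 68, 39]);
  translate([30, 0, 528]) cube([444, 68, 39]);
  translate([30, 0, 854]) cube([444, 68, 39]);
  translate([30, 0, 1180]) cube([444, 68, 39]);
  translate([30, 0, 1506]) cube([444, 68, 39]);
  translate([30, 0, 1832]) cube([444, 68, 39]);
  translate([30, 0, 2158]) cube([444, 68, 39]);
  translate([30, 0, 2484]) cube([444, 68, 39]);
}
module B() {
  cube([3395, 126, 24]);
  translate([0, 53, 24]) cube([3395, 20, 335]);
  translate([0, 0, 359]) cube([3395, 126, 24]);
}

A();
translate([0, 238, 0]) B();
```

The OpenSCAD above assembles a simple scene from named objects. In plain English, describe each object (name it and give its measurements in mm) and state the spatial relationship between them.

A is a wooden ladder with two side rails of 30×68 mm section and 2733 mm height, set 504 mm apart overall. Between them run 8 rectangular rungs (68 mm deep, 39 mm thick), front faces flush with the rails' −y face. The bottom of the first rung is 202 mm above the floor and each subsequent rung is 326 mm higher than the one below.

B is an I-beam lying along x, 3395 mm long. Overall section height 383 mm. Two flanges 126 mm wide (y) and 24 mm thick, one on the floor and one at the top; a web 20 mm thick runs between them, centred on the flange width.

The I-beam is on the floor beside the ladder on its +y side.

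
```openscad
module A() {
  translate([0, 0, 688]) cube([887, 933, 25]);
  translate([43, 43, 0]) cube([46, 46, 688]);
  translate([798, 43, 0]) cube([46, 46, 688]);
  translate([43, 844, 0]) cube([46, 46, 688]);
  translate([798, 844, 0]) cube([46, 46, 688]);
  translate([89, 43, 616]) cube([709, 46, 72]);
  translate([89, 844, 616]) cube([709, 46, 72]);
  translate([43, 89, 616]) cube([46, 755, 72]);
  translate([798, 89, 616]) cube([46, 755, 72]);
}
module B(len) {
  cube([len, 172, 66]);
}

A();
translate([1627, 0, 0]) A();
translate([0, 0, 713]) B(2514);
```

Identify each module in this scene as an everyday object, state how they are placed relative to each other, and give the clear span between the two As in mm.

Second table starts at x = 1627; first ends at x = 887; clear span = 1627 − 887 = 740 mm.

A is a table. B is a beam. A beam spans the tops of two tables. The clear span between the two tables is 740 mm.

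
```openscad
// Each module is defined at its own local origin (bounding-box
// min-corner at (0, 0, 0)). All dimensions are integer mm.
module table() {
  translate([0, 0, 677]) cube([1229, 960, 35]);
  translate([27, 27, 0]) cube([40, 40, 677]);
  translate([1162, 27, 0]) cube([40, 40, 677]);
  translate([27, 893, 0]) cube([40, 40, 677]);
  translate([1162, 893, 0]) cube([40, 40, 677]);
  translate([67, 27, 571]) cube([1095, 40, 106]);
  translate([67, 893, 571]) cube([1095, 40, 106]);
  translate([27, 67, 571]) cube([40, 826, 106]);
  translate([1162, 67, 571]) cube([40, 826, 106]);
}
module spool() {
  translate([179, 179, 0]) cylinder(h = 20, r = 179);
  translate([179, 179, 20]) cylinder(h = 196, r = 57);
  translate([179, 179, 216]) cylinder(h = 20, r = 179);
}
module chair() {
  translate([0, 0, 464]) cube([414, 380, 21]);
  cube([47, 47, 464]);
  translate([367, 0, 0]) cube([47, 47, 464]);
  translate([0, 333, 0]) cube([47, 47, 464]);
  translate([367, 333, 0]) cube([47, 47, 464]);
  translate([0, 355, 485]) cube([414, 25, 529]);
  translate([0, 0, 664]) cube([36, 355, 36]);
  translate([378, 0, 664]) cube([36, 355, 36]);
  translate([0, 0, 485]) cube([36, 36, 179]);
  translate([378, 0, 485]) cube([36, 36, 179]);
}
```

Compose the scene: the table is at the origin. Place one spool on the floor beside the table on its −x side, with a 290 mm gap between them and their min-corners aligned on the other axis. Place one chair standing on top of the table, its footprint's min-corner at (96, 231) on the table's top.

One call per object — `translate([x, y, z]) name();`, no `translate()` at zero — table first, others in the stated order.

table();
translate([-648, 0, 0]) spool();
translate([96, 231, 712]) chair();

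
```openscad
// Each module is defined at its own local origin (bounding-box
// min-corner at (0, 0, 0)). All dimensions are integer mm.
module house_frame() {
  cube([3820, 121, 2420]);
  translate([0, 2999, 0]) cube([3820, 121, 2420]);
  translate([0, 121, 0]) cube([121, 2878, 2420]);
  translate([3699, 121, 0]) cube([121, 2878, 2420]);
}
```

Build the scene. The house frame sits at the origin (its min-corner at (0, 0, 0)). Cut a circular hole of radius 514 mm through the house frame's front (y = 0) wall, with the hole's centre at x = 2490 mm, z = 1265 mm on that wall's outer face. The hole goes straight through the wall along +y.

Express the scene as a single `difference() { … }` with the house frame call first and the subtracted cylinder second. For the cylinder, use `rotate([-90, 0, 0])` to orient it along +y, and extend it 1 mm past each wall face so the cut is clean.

difference() {
  house_frame();
  translate([2490, -1, 1265]) rotate([-90, 0, 0]) cylinder(h = 123, r = 514);
}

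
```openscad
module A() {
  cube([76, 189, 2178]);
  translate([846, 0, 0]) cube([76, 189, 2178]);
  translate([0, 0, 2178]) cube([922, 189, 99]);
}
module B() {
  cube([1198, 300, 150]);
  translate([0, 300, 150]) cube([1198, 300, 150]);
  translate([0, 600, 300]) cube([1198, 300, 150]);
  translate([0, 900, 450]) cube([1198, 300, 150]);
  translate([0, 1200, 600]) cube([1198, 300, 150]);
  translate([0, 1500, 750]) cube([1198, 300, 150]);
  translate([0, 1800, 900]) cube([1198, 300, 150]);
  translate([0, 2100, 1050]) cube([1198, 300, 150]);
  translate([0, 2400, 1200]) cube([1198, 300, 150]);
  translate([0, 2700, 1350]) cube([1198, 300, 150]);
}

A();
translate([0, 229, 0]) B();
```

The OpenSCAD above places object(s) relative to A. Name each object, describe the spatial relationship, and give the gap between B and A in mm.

The staircase's nearest face is 40 mm from the door frame's +y face.

A is a door frame. B is a staircase. The staircase is on the floor beside the door frame on its +y side. The gap between the staircase and the door frame is 40 mm.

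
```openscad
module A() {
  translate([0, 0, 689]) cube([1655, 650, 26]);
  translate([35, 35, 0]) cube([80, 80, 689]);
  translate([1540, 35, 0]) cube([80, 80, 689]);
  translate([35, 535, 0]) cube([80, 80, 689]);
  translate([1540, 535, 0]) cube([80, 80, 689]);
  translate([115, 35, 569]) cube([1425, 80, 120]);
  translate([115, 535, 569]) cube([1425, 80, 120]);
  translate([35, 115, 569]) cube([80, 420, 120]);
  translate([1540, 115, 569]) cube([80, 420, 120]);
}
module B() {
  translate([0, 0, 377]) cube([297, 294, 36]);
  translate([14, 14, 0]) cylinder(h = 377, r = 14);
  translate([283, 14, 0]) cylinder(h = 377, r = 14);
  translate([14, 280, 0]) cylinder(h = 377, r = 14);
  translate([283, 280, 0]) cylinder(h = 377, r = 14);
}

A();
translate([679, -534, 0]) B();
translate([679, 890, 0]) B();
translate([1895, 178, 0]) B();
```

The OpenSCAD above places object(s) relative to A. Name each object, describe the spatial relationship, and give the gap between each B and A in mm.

A is a table. B is a stool. Three stools sit around the table at the −y, +y, +x sides. The gap between each stool and the table is 240 mm.

Each stool's nearest face is 240 mm from the table's bounding box.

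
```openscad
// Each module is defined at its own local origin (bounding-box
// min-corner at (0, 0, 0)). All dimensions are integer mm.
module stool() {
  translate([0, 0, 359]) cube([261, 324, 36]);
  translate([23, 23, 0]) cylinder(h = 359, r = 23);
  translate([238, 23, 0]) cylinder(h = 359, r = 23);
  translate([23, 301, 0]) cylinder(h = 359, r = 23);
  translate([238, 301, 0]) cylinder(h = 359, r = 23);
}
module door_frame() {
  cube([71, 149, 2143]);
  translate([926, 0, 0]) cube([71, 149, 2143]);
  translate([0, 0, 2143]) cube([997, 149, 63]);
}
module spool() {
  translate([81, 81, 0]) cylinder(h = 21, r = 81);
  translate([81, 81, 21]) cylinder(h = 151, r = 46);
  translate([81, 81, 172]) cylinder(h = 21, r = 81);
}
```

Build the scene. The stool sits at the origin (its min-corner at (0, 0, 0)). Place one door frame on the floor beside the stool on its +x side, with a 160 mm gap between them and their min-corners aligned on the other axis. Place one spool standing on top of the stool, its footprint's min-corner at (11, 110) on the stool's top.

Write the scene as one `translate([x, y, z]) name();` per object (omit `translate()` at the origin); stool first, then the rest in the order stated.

stool();
translate([421, 0, 0]) door_frame();
translate([11, 110, 395]) spool();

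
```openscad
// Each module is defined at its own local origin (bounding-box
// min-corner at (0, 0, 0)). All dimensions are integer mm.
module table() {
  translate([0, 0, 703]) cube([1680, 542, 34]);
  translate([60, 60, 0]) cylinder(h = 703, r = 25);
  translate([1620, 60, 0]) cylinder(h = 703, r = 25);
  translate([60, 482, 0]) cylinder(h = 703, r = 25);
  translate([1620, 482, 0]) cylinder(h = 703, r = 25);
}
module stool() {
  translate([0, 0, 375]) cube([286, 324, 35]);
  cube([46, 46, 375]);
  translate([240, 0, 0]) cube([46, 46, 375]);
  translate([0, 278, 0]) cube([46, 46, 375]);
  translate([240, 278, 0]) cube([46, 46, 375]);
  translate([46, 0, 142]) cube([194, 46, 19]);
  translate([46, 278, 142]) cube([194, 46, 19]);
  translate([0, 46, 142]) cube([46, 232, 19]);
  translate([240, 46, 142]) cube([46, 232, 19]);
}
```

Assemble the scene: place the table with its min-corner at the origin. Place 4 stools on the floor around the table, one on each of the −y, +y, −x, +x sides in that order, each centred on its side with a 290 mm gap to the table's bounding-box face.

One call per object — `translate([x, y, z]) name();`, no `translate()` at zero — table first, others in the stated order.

table();
translate([697, -614, 0]) stool();
translate([697, 832, 0]) stool();
translate([-576, 109, 0]) stool();
translate([1970, 109, 0]) stool();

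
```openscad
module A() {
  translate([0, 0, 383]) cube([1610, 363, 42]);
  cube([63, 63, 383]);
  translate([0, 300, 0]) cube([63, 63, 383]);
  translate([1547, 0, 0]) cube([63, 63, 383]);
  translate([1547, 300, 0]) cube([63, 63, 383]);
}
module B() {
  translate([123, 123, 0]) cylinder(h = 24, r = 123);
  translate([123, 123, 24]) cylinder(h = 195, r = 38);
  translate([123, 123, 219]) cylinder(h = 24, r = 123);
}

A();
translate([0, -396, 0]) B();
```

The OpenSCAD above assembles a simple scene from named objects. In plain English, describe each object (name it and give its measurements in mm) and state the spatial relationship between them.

A is a long wooden bench with a 1610 mm (x) × 363 mm (y) seat, 42 mm thick, its top surface 425 mm above the floor. Four 63 mm square legs at the seat corners, flush with the edges, run from z = 0 to the seat underside.

B is a spool: two coaxial disc flanges of radius 123 mm and thickness 24 mm, joined by a core cylinder of radius 38 mm and height 195 mm. The lower flange rests on z = 0 and the three cylinders share a vertical axis.

The spool is on the floor beside the bench on its −y side.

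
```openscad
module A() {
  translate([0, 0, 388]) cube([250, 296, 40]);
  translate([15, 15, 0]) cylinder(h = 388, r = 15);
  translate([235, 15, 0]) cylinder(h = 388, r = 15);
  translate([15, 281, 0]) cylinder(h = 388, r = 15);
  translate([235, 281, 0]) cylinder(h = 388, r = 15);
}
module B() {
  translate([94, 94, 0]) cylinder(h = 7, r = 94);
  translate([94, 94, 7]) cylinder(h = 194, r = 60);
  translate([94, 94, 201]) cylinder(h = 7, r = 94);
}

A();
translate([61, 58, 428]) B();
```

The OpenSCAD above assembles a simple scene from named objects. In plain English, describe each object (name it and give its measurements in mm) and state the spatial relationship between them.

A is a four-legged stool. The seat is a 250×296×40 mm slab whose top surface is at z = 428 mm; four round legs, each 30 mm in diameter, run from the floor (z = 0) to the underside of the seat, each leg's axis is inset half a diameter from the nearest pair of seat edges (so the leg's bounding box is flush with the corner).

B is a spool: two coaxial disc flanges of radius 94 mm and thickness 7 mm, joined by a core cylinder of radius 60 mm and height 194 mm. The lower flange rests on z = 0 and the three cylinders share a vertical axis.

The spool is on top of the stool.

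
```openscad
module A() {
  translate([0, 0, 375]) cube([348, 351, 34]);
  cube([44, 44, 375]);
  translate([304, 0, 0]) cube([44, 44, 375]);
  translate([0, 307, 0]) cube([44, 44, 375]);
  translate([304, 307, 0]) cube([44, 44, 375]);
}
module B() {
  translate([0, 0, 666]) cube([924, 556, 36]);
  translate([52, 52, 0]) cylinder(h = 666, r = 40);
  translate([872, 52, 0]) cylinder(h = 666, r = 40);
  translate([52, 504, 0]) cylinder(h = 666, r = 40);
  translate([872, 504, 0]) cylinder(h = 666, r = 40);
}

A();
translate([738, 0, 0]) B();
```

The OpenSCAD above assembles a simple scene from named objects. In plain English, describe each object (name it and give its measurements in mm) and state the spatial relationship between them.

A is a simple wooden stool: a rectangular seat 348 mm (x) by 351 mm (y), 34 mm thick, top face at z = 409 mm, on four square legs, each 44×44 mm in cross-section. The legs rest on z = 0, each flush with a corner of the seat.

B is a rectangular dining table. The top is 924×556×36 mm with its upper surface at z = 702 mm. It stands on four round legs of 80 mm diameter, each leg's bounding box inset 12 mm from the nearest pair of top edges, running from the floor to the underside of the top.

The table is on the floor beside the stool on its +x side.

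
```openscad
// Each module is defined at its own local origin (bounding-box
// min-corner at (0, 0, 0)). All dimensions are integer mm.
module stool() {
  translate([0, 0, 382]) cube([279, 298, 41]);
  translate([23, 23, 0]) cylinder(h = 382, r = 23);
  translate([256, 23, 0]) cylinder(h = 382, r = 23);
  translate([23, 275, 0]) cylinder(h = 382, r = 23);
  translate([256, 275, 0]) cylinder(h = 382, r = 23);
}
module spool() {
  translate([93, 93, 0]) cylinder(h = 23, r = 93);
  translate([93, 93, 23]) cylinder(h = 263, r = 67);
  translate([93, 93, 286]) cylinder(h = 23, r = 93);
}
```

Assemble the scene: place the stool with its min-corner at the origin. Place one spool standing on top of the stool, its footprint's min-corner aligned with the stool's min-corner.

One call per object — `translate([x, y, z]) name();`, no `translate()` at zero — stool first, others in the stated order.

stool();
translate([0, 0, 423]) spool();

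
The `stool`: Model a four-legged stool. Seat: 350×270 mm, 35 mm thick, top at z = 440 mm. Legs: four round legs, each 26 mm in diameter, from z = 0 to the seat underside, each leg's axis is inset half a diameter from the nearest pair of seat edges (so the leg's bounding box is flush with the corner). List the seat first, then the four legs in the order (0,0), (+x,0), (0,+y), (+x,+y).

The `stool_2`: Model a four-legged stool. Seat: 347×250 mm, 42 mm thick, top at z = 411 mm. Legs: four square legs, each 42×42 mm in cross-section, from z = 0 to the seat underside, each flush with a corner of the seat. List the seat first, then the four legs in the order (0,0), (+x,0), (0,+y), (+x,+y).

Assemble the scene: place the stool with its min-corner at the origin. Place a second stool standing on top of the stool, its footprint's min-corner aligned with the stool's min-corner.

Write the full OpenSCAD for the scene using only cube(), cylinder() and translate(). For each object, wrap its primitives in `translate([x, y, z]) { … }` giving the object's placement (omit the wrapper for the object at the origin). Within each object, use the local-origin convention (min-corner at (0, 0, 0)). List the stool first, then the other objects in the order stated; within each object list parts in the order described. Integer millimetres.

translate([0, 0, 405]) cube([350, 270, 35]);
translate([13, 13, 0]) cylinder(h = 405, r = 13);
translate([337, 13, 0]) cylinder(h = 405, r = 13);
translate([13, 257, 0]) cylinder(h = 405, r = 13);
translate([337, 257, 0]) cylinder(h = 405, r = 13);
translate([0, 0, 440]) {
  translate([0, 0, 369]) cube([347, 250, 42]);
  cube([42, 42, 369]);
  translate([305, 0, 0]) cube([42, 42, 369]);
  translate([0, 208, 0]) cube([42, 42, 369]);
  translate([305, 208, 0]) cube([42, 42, 369]);
}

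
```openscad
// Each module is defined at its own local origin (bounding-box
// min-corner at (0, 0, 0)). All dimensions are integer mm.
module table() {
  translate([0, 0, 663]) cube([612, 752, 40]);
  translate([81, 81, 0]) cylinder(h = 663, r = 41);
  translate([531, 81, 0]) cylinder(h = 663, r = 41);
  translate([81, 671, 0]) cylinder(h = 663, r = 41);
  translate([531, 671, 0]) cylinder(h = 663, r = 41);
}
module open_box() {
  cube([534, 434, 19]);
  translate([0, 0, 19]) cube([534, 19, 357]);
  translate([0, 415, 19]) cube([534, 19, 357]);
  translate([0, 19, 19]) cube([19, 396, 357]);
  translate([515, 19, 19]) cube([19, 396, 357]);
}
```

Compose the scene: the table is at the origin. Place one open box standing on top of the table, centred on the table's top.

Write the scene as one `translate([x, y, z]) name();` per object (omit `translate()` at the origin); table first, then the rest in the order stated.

table();
translate([39, 159, 703]) open_box();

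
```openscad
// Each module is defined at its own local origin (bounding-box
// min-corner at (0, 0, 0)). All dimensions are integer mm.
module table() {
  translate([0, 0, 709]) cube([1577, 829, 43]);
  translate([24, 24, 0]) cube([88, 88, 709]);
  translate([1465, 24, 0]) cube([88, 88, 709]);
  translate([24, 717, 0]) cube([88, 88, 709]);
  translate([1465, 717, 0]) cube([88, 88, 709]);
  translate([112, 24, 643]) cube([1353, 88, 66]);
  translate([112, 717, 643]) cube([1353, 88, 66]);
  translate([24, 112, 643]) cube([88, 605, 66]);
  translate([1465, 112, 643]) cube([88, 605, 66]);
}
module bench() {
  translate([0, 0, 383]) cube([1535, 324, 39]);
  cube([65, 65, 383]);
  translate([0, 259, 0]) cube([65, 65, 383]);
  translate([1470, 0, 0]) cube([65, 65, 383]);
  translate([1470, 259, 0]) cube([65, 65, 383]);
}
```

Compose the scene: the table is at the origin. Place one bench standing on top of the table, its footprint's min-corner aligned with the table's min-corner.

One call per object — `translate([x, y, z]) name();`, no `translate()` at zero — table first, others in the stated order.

table();
translate([0, 0, 752]) bench();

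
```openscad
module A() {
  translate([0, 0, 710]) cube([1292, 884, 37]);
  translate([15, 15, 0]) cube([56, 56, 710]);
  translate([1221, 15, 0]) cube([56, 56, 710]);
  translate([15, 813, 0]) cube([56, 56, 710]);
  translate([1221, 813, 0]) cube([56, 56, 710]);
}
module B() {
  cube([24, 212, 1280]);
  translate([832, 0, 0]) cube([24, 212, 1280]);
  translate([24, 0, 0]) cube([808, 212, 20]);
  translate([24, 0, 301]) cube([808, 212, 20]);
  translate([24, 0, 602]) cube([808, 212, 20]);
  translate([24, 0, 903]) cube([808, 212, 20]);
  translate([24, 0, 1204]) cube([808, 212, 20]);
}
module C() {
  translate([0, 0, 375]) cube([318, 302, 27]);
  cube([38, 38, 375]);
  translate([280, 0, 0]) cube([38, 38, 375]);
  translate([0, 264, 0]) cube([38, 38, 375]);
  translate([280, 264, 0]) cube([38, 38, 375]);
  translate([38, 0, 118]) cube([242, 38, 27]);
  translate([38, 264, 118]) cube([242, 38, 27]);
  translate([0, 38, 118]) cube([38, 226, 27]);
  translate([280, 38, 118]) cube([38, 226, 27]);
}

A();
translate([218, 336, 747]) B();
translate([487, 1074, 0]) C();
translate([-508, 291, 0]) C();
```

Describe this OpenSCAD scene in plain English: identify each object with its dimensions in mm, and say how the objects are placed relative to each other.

A is a table: top 1292 mm (x) × 884 mm (y), 37 mm thick, upper face at z = 747 mm, on four 56×56 mm square legs, each inset 15 mm from the nearest pair of top edges, running from z = 0 to the bottom of the top.

B is an open bookshelf. Two side panels, each 24 mm thick, 212 mm deep and 1280 mm tall, stand 856 mm apart (outside-to-outside). Between them sit 5 shelves, each 20 mm thick and 212 mm deep, spanning the full gap between the sides. The bottom shelf rests on the floor (its underside at z = 0) and the clear gap between one shelf's top and the next shelf's underside is 281 mm.

C is a four-legged stool. The seat is 318×302 mm, 27 mm thick, top at z = 402 mm. It stands on four square legs, each 38×38 mm in cross-section, from z = 0 to the seat underside, each flush with a corner of the seat. Four stretchers, 38 mm wide and 27 mm tall, connect adjacent legs with their undersides at z = 118 mm, each running between the inner faces of the legs it joins and aligned with the legs' outer faces on the other axis.

The bookshelf is on top of the table, centred. Two stools sit around the table at the +y, −x sides.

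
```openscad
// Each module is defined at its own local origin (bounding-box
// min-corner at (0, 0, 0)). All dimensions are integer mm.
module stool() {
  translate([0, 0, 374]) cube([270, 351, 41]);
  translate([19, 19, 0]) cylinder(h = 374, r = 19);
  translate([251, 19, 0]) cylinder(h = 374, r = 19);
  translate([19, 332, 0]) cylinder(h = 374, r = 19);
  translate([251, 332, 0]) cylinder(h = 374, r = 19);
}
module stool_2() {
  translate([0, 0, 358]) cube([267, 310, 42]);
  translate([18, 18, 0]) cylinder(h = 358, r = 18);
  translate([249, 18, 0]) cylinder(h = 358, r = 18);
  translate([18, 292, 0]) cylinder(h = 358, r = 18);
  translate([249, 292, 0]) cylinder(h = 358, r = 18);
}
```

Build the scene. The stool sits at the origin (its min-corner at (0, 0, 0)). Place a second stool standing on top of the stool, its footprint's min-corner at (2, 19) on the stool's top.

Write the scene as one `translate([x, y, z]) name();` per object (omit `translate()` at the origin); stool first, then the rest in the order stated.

stool();
translate([2, 19, 415]) stool_2();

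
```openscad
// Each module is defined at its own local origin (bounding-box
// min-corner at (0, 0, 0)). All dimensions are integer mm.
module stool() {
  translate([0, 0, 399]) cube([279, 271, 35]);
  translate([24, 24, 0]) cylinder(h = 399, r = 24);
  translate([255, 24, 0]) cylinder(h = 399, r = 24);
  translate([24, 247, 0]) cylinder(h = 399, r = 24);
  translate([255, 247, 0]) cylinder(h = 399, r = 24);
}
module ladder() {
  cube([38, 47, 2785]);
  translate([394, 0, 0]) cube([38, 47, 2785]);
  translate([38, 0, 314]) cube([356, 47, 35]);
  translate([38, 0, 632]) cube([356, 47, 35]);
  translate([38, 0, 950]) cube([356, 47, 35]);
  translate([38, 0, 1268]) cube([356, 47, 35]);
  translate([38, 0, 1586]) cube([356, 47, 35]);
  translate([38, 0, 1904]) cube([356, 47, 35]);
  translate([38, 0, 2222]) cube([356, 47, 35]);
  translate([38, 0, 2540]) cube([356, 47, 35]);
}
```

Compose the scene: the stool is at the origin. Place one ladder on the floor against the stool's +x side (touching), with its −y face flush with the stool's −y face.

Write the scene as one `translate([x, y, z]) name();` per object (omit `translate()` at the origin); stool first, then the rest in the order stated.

stool();
translate([279, 0, 0]) ladder();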